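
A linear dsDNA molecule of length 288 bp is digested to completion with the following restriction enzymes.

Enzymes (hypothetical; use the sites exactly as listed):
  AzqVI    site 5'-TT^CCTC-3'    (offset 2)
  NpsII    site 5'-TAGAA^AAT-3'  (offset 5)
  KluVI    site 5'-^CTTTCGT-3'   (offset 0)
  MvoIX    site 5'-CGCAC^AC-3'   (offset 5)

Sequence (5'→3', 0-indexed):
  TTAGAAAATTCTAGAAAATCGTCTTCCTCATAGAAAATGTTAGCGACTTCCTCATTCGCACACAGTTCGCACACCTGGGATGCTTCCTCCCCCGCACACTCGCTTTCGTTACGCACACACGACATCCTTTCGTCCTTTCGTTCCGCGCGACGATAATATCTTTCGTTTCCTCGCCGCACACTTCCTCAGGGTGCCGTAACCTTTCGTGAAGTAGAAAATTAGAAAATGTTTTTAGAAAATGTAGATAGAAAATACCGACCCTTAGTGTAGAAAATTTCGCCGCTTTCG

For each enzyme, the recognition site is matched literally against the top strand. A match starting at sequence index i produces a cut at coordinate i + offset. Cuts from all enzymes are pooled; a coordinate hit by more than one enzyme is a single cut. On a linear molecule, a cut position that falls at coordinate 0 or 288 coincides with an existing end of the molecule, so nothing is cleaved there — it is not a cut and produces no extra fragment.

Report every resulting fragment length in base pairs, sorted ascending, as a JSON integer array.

[4,5,6,8,8,9,9,10,10,10,11,11,12,12,13,13,13,14,14,16,16,17,22,25]

Site scan:
  AzqVI TTCCTC/2: at [23, 47, 83, 166, 181] ⇒ [25, 49, 85, 168, 183]
  NpsII TAGAAAAT/5: at [1, 11, 30, 211, 219, 232, 245, 267] ⇒ [6, 16, 35, 216, 224, 237, 250, 272]
  KluVI CTTTCGT/0: at [102, 126, 134, 159, 200] ⇒ [102, 126, 134, 159, 200]
  MvoIX CGCACAC/5: at [56, 67, 92, 111, 174] ⇒ [61, 72, 97, 116, 179]

Pooled cuts: [6, 16, 25, 35, 49, 61, 72, 85, 97, 102, 116, 126, 134, 159, 168, 179, 183, 200, 216, 224, 237, 250, 272]

Fragment lengths:
  [0,6): 6 bp
  [6,16): 10 bp
  [16,25): 9 bp
  [25,35): 10 bp
  [35,49): 14 bp
  [49,61): 12 bp
  [61,72): 11 bp
  [72,85): 13 bp
  [85,97): 12 bp
  [97,102): 5 bp
  [102,116): 14 bp
  [116,126): 10 bp
  [126,134): 8 bp
  [134,159): 25 bp
  [159,168): 9 bp
  [168,179): 11 bp
  [179,183): 4 bp
  [183,200): 17 bp
  [200,216): 16 bp
  [216,224): 8 bp
  [224,237): 13 bp
  [237,250): 13 bp
  [250,272): 22 bp
  [272,288): 16 bp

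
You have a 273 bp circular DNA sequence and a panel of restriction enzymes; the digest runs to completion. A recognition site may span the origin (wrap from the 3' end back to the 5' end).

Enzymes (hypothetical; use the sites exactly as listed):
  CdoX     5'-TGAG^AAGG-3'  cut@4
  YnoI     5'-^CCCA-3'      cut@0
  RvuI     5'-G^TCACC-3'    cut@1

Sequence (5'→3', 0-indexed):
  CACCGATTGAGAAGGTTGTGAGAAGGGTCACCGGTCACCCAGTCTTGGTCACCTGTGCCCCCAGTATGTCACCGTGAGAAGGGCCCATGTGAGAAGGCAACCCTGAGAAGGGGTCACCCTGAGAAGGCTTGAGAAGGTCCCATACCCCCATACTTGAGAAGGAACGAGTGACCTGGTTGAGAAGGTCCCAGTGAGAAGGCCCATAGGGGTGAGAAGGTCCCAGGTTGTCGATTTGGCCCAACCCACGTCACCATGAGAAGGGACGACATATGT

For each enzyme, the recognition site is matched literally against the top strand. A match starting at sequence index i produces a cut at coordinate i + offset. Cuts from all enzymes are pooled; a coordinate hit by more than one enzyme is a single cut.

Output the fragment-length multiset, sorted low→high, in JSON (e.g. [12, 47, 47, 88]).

[3,4,5,5,5,5,5,5,6,6,7,8,9,9,10,10,10,10,10,11,11,11,12,12,14,14,15,18,23]

Scan for sites:
  CdoX (TGAGAAGG, off=4): starts [7, 18, 74, 89, 103, 119, 129, 154, 177, 191, 209, 253] → cuts [11, 22, 78, 93, 107, 123, 133, 158, 181, 195, 213, 257]
  YnoI (CCCA, off=0): starts [37, 59, 83, 138, 146, 186, 199, 218, 236, 241] → cuts [37, 59, 83, 138, 146, 186, 199, 218, 236, 241]
  RvuI (GTCACC, off=1): starts [26, 33, 47, 67, 112, 246, 271] → cuts [27, 34, 48, 68, 113, 247, 272]

All cut coordinates (distinct, sorted): [11, 22, 27, 34, 37, 48, 59, 68, 78, 83, 93, 107, 113, 123, 133, 138, 146, 158, 181, 186, 195, 199, 213, 218, 236, 241, 247, 257, 272]

Fragment lengths:
  11→22: 11 bp
  22→27: 5 bp
  27→34: 7 bp
  34→37: 3 bp
  37→48: 11 bp
  48→59: 11 bp
  59→68: 9 bp
  68→78: 10 bp
  78→83: 5 bp
  83→93: 10 bp
  93→107: 14 bp
  107→113: 6 bp
  113→123: 10 bp
  123→133: 10 bp
  133→138: 5 bp
  138→146: 8 bp
  146→158: 12 bp
  158→181: 23 bp
  181→186: 5 bp
  186→195: 9 bp
  195→199: 4 bp
  199→213: 14 bp
  213→218: 5 bp
  218→236: 18 bp
  236→241: 5 bp
  241→247: 6 bp
  247→257: 10 bp
  257→272: 15 bp
  272→11 (wrap): 273-272+11 = 12 bp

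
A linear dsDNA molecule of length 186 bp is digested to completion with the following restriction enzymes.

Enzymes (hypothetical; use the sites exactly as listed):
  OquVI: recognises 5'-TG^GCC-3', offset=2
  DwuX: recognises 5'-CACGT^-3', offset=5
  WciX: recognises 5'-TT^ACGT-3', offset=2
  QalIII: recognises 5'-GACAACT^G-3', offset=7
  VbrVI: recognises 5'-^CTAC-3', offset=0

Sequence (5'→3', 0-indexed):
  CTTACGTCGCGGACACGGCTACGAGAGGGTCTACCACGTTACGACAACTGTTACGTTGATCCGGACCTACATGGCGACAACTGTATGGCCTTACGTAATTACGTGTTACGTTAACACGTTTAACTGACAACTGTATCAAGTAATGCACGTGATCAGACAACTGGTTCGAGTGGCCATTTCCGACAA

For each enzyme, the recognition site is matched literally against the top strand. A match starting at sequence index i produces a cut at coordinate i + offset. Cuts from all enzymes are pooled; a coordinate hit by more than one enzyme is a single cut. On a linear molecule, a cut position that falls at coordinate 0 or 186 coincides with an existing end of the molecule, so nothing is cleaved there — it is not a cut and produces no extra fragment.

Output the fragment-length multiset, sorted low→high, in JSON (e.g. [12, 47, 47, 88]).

Scan for sites:
  OquVI TGGCC/2: at [85, 170] ⇒ [87, 172]
  DwuX CACGT/5: at [34, 114, 145] ⇒ [39, 119, 150]
  WciX TTACGT/2: at [1, 50, 90, 98, 105] ⇒ [3, 52, 92, 100, 107]
  QalIII GACAACTG/7: at [42, 75, 125, 155] ⇒ [49, 82, 132, 162]
  VbrVI CTAC/0: at [18, 30, 66] ⇒ [18, 30, 66]

Pooled cuts: [3, 18, 30, 39, 49, 52, 66, 82, 87, 92, 100, 107, 119, 132, 150, 162, 172]

Fragment lengths:
  [0,3): 3 bp
  [3,18): 15 bp
  [18,30): 12 bp
  [30,39): 9 bp
  [39,49): 10 bp
  [49,52): 3 bp
  [52,66): 14 bp
  [66,82): 16 bp
  [82,87): 5 bp
  [87,92): 5 bp
  [92,100): 8 bp
  [100,107): 7 bp
  [107,119): 12 bp
  [119,132): 13 bp
  [132,150): 18 bp
  [150,162): 12 bp
  [162,172): 10 bp
  [172,186): 14 bp

[3,3,5,5,7,8,9,10,10,12,12,12,13,14,14,15,16,18]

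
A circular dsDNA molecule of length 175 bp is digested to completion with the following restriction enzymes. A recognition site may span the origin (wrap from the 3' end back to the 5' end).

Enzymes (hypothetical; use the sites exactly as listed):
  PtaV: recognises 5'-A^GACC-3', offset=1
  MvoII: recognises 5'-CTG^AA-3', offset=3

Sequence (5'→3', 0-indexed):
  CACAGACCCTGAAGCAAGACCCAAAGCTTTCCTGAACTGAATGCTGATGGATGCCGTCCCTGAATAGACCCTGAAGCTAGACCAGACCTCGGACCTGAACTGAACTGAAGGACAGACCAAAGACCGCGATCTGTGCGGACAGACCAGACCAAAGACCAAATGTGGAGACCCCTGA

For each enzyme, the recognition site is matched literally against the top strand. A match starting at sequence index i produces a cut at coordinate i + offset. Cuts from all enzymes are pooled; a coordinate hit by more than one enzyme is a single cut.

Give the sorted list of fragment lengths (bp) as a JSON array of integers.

[4,5,5,5,5,5,6,6,7,7,7,7,7,13,13,13,17,20,23]

Site scan:
  PtaV (AGACC, off=1): starts [3, 16, 65, 78, 83, 113, 120, 140, 145, 152, 165] → cuts [4, 17, 66, 79, 84, 114, 121, 141, 146, 153, 166]
  MvoII (CTGAA, off=3): starts [8, 31, 36, 59, 70, 94, 99, 104] → cuts [11, 34, 39, 62, 73, 97, 102, 107]

All cut coordinates (distinct, sorted): [4, 11, 17, 34, 39, 62, 66, 73, 79, 84, 97, 102, 107, 114, 121, 141, 146, 153, 166]

Fragments:
  4→11: 7 bp
  11→17: 6 bp
  17→34: 17 bp
  34→39: 5 bp
  39→62: 23 bp
  62→66: 4 bp
  66→73: 7 bp
  73→79: 6 bp
  79→84: 5 bp
  84→97: 13 bp
  97→102: 5 bp
  102→107: 5 bp
  107→114: 7 bp
  114→121: 7 bp
  121→141: 20 bp
  141→146: 5 bp
  146→153: 7 bp
  153→166: 13 bp
  166→4 (wrap): 175-166+4 = 13 bp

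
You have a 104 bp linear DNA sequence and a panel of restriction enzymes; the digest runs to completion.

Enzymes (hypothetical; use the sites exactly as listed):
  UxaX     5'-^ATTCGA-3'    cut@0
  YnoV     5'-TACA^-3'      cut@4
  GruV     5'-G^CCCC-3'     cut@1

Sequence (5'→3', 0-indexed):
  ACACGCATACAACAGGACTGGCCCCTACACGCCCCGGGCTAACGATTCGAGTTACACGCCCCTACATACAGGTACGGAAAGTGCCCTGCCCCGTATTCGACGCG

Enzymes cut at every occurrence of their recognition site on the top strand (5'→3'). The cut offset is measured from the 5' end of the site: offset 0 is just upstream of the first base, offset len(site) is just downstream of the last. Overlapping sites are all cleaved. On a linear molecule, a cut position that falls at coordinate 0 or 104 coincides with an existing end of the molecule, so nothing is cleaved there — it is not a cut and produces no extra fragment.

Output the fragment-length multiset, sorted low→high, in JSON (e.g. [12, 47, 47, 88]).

[2,2,4,6,8,8,10,10,11,12,13,18]

Scan for sites:
  UxaX (ATTCGA, off=0): starts [44, 94] → cuts [44, 94]
  YnoV (TACA, off=4): starts [7, 25, 52, 62, 66] → cuts [11, 29, 56, 66, 70]
  GruV (GCCCC, off=1): starts [20, 30, 57, 87] → cuts [21, 31, 58, 88]

All cut coordinates (distinct, sorted): [11, 21, 29, 31, 44, 56, 58, 66, 70, 88, 94]

Fragments:
  [0,11): 11 bp
  [11,21): 10 bp
  [21,29): 8 bp
  [29,31): 2 bp
  [31,44): 13 bp
  [44,56): 12 bp
  [56,58): 2 bp
  [58,66): 8 bp
  [66,70): 4 bp
  [70,88): 18 bp
  [88,94): 6 bp
  [94,104): 10 bp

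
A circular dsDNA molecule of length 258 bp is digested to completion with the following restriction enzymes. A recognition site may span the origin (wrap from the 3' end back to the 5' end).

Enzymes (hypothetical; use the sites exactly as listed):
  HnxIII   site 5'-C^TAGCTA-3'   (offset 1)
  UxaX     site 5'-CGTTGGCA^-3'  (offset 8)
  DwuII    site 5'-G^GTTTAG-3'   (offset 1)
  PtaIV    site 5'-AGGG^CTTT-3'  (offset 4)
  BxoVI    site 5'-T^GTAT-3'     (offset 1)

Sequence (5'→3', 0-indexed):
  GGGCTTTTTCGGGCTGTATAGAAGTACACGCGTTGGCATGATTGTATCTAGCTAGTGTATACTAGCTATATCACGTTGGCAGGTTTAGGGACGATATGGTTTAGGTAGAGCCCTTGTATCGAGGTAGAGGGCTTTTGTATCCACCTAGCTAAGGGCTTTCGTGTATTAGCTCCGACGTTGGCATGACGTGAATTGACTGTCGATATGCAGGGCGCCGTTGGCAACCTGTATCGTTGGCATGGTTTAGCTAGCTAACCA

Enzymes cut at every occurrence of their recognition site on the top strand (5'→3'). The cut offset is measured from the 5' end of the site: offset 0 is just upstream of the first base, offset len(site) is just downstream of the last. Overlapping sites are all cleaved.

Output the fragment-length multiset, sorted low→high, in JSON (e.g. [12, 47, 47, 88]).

[1,2,4,5,5,5,6,7,7,8,9,10,12,12,13,16,16,17,19,21,23,40]

Scan for sites:
  HnxIII (CTAGCTA, off=1): starts [47, 61, 144, 247] → cuts [48, 62, 145, 248]
  UxaX (CGTTGGCA, off=8): starts [30, 73, 175, 215, 231] → cuts [38, 81, 183, 223, 239]
  DwuII (GGTTTAG, off=1): starts [81, 97, 240] → cuts [82, 98, 241]
  PtaIV (AGGGCTTT, off=4): starts [127, 151, 257] → cuts [3, 131, 155]
  BxoVI (TGTAT, off=1): starts [14, 42, 55, 114, 135, 161, 226] → cuts [15, 43, 56, 115, 136, 162, 227]

All cut coordinates (distinct, sorted): [3, 15, 38, 43, 48, 56, 62, 81, 82, 98, 115, 131, 136, 145, 155, 162, 183, 223, 227, 239, 241, 248]

Fragment lengths:
  3→15: 12 bp
  15→38: 23 bp
  38→43: 5 bp
  43→48: 5 bp
  48→56: 8 bp
  56→62: 6 bp
  62→81: 19 bp
  81→82: 1 bp
  82→98: 16 bp
  98→115: 17 bp
  115→131: 16 bp
  131→136: 5 bp
  136→145: 9 bp
  145→155: 10 bp
  155→162: 7 bp
  162→183: 21 bp
  183→223: 40 bp
  223→227: 4 bp
  227→239: 12 bp
  239→241: 2 bp
  241→248: 7 bp
  248→3 (wrap): 258-248+3 = 13 bp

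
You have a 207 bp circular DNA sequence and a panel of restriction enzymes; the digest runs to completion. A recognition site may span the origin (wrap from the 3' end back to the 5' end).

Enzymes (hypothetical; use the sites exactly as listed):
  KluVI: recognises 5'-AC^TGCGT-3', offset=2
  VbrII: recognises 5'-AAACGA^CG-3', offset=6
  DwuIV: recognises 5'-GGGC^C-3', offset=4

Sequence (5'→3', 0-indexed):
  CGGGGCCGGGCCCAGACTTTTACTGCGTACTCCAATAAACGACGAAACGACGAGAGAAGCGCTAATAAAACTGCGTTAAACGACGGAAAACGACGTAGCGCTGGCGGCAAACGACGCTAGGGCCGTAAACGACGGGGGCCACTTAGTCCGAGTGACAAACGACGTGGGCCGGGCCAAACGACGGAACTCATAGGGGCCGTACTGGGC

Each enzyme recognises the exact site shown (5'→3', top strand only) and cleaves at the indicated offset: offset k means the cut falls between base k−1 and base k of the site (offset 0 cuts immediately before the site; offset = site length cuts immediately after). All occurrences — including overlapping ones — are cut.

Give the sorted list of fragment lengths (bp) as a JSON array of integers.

Per-enzyme occurrences:
  KluVI ACTGCGT/2: at [21, 69] ⇒ [23, 71]
  VbrII AAACGACG/6: at [36, 44, 77, 87, 108, 126, 156, 175] ⇒ [42, 50, 83, 93, 114, 132, 162, 181]
  DwuIV GGGCC/4: at [2, 7, 119, 135, 165, 170, 193, 203] ⇒ [0, 6, 11, 123, 139, 169, 174, 197]

Pooled cuts: [0, 6, 11, 23, 42, 50, 71, 83, 93, 114, 123, 132, 139, 162, 169, 174, 181, 197]

Fragments:
  0→6: 6 bp
  6→11: 5 bp
  11→23: 12 bp
  23→42: 19 bp
  42→50: 8 bp
  50→71: 21 bp
  71→83: 12 bp
  83→93: 10 bp
  93→114: 21 bp
  114→123: 9 bp
  123→132: 9 bp
  132→139: 7 bp
  139→162: 23 bp
  162→169: 7 bp
  169→174: 5 bp
  174→181: 7 bp
  181→197: 16 bp
  197→0 (wrap): 207-197+0 = 10 bp

[5,5,6,7,7,7,8,9,9,10,10,12,12,16,19,21,21,23]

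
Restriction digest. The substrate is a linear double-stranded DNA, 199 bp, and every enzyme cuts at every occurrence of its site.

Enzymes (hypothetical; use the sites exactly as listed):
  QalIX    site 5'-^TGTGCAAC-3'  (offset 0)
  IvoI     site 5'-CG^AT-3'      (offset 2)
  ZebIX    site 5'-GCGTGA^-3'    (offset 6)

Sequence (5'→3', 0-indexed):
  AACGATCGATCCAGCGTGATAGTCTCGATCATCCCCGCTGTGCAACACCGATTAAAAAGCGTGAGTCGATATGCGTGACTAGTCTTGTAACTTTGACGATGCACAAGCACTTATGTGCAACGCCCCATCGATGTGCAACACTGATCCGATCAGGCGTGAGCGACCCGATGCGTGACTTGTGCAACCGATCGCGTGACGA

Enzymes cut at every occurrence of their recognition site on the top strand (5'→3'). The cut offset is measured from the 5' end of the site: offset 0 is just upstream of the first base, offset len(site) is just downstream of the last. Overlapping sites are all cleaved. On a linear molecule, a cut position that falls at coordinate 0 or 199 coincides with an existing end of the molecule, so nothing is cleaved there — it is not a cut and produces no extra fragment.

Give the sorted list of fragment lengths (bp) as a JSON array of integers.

[1,2,3,4,4,4,8,8,8,9,10,10,11,11,11,12,14,15,17,17,20]

Scan for sites:
  QalIX TGTGCAAC/0: at [38, 113, 131, 177] ⇒ [38, 113, 131, 177]
  IvoI CGAT/2: at [2, 6, 25, 48, 66, 96, 128, 146, 165, 185] ⇒ [4, 8, 27, 50, 68, 98, 130, 148, 167, 187]
  ZebIX GCGTGA/6: at [13, 58, 72, 153, 169, 190] ⇒ [19, 64, 78, 159, 175, 196]

Pooled cuts: [4, 8, 19, 27, 38, 50, 64, 68, 78, 98, 113, 130, 131, 148, 159, 167, 175, 177, 187, 196]

Fragment lengths:
  [0,4): 4 bp
  [4,8): 4 bp
  [8,19): 11 bp
  [19,27): 8 bp
  [27,38): 11 bp
  [38,50): 12 bp
  [50,64): 14 bp
  [64,68): 4 bp
  [68,78): 10 bp
  [78,98): 20 bp
  [98,113): 15 bp
  [113,130): 17 bp
  [130,131): 1 bp
  [131,148): 17 bp
  [148,159): 11 bp
  [159,167): 8 bp
  [167,175): 8 bp
  [175,177): 2 bp
  [177,187): 10 bp
  [187,196): 9 bp
  [196,199): 3 bp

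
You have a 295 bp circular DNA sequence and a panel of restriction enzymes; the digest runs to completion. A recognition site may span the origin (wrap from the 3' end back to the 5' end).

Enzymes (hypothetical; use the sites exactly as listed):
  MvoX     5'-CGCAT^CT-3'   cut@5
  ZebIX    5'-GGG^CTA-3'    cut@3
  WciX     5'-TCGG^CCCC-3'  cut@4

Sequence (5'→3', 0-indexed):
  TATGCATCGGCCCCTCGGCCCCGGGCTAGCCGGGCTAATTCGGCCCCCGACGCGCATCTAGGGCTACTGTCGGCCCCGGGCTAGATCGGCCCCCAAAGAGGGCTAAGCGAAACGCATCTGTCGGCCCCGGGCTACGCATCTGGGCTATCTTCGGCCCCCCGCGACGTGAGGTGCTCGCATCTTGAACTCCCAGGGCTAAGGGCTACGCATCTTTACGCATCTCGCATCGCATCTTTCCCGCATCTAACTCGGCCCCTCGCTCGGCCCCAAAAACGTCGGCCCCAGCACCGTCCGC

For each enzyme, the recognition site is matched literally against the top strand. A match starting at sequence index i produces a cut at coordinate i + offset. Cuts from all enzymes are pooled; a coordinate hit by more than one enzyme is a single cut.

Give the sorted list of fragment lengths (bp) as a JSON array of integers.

[5,6,7,7,7,7,7,8,8,8,9,9,9,9,10,10,10,11,12,12,13,14,15,15,15,26,26]

Site scan:
  MvoX CGCATCT/5: at [52, 112, 134, 175, 205, 215, 227, 238] ⇒ [57, 117, 139, 180, 210, 220, 232, 243]
  ZebIX GGGCTA/3: at [22, 31, 60, 77, 99, 128, 141, 192, 199] ⇒ [25, 34, 63, 80, 102, 131, 144, 195, 202]
  WciX TCGGCCCC/4: at [6, 14, 39, 69, 85, 120, 150, 248, 260, 275] ⇒ [10, 18, 43, 73, 89, 124, 154, 252, 264, 279]

All cut coordinates (distinct, sorted): [10, 18, 25, 34, 43, 57, 63, 73, 80, 89, 102, 117, 124, 131, 139, 144, 154, 180, 195, 202, 210, 220, 232, 243, 252, 264, 279]

Fragments:
  10→18: 8 bp
  18→25: 7 bp
  25→34: 9 bp
  34→43: 9 bp
  43→57: 14 bp
  57→63: 6 bp
  63→73: 10 bp
  73→80: 7 bp
  80→89: 9 bp
  89→102: 13 bp
  102→117: 15 bp
  117→124: 7 bp
  124→131: 7 bp
  131→139: 8 bp
  139→144: 5 bp
  144→154: 10 bp
  154→180: 26 bp
  180→195: 15 bp
  195→202: 7 bp
  202→210: 8 bp
  210→220: 10 bp
  220→232: 12 bp
  232→243: 11 bp
  243→252: 9 bp
  252→264: 12 bp
  264→279: 15 bp
  279→10 (wrap): 295-279+10 = 26 bp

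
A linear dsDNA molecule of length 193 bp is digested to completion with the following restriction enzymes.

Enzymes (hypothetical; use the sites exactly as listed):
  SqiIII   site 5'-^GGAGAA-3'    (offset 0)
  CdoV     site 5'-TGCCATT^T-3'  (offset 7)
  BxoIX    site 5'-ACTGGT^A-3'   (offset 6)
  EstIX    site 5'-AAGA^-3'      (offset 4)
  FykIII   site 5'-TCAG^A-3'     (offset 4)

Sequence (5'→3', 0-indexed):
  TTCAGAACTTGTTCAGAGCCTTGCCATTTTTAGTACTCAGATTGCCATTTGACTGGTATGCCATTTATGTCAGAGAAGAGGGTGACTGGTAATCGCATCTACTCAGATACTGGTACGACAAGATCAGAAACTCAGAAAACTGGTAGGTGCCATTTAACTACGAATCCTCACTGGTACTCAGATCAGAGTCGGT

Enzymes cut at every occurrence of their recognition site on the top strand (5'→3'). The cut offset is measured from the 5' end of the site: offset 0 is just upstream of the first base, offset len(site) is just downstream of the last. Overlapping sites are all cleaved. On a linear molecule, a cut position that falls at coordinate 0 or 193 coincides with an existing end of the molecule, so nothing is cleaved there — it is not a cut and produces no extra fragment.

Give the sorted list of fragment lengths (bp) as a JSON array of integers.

[4,5,5,6,6,7,8,8,8,8,8,9,9,9,10,11,11,12,12,16,21]

Scan for sites:
  SqiIII (GGAGAA, off=0): no sites
  CdoV TGCCATTT/7: at [21, 42, 58, 147] ⇒ [28, 49, 65, 154]
  BxoIX ACTGGTA/6: at [51, 84, 108, 138, 169] ⇒ [57, 90, 114, 144, 175]
  EstIX AAGA/4: at [75, 119] ⇒ [79, 123]
  FykIII TCAGA/4: at [1, 12, 36, 69, 102, 123, 131, 177, 182] ⇒ [5, 16, 40, 73, 106, 127, 135, 181, 186]

All cut coordinates (distinct, sorted): [5, 16, 28, 40, 49, 57, 65, 73, 79, 90, 106, 114, 123, 127, 135, 144, 154, 175, 181, 186]

Fragment lengths:
  [0,5): 5 bp
  [5,16): 11 bp
  [16,28): 12 bp
  [28,40): 12 bp
  [40,49): 9 bp
  [49,57): 8 bp
  [57,65): 8 bp
  [65,73): 8 bp
  [73,79): 6 bp
  [79,90): 11 bp
  [90,106): 16 bp
  [106,114): 8 bp
  [114,123): 9 bp
  [123,127): 4 bp
  [127,135): 8 bp
  [135,144): 9 bp
  [144,154): 10 bp
  [154,175): 21 bp
  [175,181): 6 bp
  [181,186): 5 bp
  [186,193): 7 bp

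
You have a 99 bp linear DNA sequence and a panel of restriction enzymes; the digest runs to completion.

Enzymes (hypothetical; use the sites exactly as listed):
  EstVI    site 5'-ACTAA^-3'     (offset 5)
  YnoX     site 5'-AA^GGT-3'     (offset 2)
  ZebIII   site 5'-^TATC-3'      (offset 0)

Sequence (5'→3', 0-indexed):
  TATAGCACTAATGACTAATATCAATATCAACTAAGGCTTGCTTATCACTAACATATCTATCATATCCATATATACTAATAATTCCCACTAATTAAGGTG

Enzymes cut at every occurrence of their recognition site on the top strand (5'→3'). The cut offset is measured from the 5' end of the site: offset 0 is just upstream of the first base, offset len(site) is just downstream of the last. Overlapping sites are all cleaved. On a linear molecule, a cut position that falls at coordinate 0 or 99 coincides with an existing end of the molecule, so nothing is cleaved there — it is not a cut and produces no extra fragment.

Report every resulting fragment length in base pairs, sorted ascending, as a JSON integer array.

[2,4,4,4,5,6,7,8,9,10,11,13,16]

Scan for sites:
  EstVI (ACTAA, off=5): starts [6, 13, 29, 46, 73, 86] → cuts [11, 18, 34, 51, 78, 91]
  YnoX (AAGGT, off=2): starts [93] → cuts [95]
  ZebIII (TATC, off=0): starts [18, 24, 42, 53, 57, 62] → cuts [18, 24, 42, 53, 57, 62]

Pooled cuts: [11, 18, 24, 34, 42, 51, 53, 57, 62, 78, 91, 95]

Fragments:
  [0,11): 11 bp
  [11,18): 7 bp
  [18,24): 6 bp
  [24,34): 10 bp
  [34,42): 8 bp
  [42,51): 9 bp
  [51,53): 2 bp
  [53,57): 4 bp
  [57,62): 5 bp
  [62,78): 16 bp
  [78,91): 13 bp
  [91,95): 4 bp
  [95,99): 4 bp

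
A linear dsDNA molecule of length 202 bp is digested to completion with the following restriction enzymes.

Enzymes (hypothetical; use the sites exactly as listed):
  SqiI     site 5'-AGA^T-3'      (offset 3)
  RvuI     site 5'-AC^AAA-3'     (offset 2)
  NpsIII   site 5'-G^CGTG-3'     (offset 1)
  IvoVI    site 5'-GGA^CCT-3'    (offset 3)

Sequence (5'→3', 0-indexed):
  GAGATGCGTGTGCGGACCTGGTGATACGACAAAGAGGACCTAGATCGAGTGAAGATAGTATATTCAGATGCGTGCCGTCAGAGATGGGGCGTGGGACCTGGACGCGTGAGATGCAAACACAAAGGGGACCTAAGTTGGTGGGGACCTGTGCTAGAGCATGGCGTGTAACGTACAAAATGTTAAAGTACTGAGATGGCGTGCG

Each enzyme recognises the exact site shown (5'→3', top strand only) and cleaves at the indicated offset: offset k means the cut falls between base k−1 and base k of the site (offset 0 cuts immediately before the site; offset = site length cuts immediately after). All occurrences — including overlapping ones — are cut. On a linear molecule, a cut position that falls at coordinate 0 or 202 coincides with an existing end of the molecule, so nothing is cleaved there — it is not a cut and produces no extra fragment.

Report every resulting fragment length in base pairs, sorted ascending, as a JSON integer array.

Site scan:
  SqiI (AGAT, off=3): starts [1, 41, 52, 65, 81, 108, 190] → cuts [4, 44, 55, 68, 84, 111, 193]
  RvuI (ACAAA, off=2): starts [28, 118, 171] → cuts [30, 120, 173]
  NpsIII (GCGTG, off=1): starts [5, 69, 88, 103, 160, 195] → cuts [6, 70, 89, 104, 161, 196]
  IvoVI (GGACCT, off=3): starts [13, 35, 93, 125, 141] → cuts [16, 38, 96, 128, 144]

Pooled cuts: [4, 6, 16, 30, 38, 44, 55, 68, 70, 84, 89, 96, 104, 111, 120, 128, 144, 161, 173, 193, 196]

Fragment lengths:
  [0,4): 4 bp
  [4,6): 2 bp
  [6,16): 10 bp
  [16,30): 14 bp
  [30,38): 8 bp
  [38,44): 6 bp
  [44,55): 11 bp
  [55,68): 13 bp
  [68,70): 2 bp
  [70,84): 14 bp
  [84,89): 5 bp
  [89,96): 7 bp
  [96,104): 8 bp
  [104,111): 7 bp
  [111,120): 9 bp
  [120,128): 8 bp
  [128,144): 16 bp
  [144,161): 17 bp
  [161,173): 12 bp
  [173,193): 20 bp
  [193,196): 3 bp
  [196,202): 6 bp

[2,2,3,4,5,6,6,7,7,8,8,8,9,10,11,12,13,14,14,16,17,20]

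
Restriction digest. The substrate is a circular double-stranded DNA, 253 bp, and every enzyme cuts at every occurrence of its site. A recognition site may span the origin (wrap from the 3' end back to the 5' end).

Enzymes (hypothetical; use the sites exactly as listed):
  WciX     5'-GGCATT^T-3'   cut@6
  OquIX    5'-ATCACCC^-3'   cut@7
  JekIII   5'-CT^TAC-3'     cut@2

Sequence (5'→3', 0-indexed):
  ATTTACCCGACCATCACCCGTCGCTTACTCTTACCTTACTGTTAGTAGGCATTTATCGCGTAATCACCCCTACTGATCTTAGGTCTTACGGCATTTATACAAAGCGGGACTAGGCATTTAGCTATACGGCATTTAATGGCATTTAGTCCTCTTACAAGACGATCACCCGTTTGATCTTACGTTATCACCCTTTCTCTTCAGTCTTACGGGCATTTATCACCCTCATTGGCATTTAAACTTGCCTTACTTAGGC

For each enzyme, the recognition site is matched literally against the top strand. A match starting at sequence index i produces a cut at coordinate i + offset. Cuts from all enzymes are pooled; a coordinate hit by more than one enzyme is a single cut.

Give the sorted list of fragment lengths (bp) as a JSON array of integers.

[5,6,6,8,9,9,9,10,10,11,11,12,13,14,15,16,16,16,17,17,23]

Scan for sites:
  WciX (GGCATTT, off=6): starts [47, 89, 112, 127, 137, 208, 227, 250] → cuts [3, 53, 95, 118, 133, 143, 214, 233]
  OquIX (ATCACCC, off=7): starts [12, 62, 161, 183, 215] → cuts [19, 69, 168, 190, 222]
  JekIII (CTTAC, off=2): starts [23, 29, 34, 84, 150, 175, 202, 242] → cuts [25, 31, 36, 86, 152, 177, 204, 244]

All cut coordinates (distinct, sorted): [3, 19, 25, 31, 36, 53, 69, 86, 95, 118, 133, 143, 152, 168, 177, 190, 204, 214, 222, 233, 244]

Fragment lengths:
  3→19: 16 bp
  19→25: 6 bp
  25→31: 6 bp
  31→36: 5 bp
  36→53: 17 bp
  53→69: 16 bp
  69→86: 17 bp
  86→95: 9 bp
  95→118: 23 bp
  118→133: 15 bp
  133→143: 10 bp
  143→152: 9 bp
  152→168: 16 bp
  168→177: 9 bp
  177→190: 13 bp
  190→204: 14 bp
  204→214: 10 bp
  214→222: 8 bp
  222→233: 11 bp
  233→244: 11 bp
  244→3 (wrap): 253-244+3 = 12 bp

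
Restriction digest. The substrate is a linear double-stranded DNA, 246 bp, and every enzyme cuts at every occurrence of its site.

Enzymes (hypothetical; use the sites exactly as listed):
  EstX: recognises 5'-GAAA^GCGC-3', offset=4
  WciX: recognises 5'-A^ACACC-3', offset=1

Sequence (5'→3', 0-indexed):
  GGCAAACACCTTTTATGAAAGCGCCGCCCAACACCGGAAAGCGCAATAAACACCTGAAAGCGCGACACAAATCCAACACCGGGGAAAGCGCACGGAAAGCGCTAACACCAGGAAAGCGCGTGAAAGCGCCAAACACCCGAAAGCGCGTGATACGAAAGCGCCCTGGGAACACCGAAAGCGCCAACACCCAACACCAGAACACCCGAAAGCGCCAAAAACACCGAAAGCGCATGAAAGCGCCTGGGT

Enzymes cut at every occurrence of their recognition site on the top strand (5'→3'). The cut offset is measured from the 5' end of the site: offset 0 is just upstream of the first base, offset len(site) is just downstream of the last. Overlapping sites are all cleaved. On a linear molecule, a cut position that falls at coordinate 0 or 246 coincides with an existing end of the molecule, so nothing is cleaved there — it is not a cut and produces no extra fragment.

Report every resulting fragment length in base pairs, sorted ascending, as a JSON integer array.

[5,6,6,7,7,8,9,9,9,9,10,10,10,10,10,10,10,10,11,11,11,12,15,15,16]

Scan for sites:
  EstX (GAAAGCGC, off=4): starts [16, 36, 55, 83, 94, 111, 121, 138, 153, 173, 204, 222, 232] → cuts [20, 40, 59, 87, 98, 115, 125, 142, 157, 177, 208, 226, 236]
  WciX (AACACC, off=1): starts [4, 29, 48, 74, 103, 131, 167, 182, 189, 197, 216] → cuts [5, 30, 49, 75, 104, 132, 168, 183, 190, 198, 217]

Pooled cuts: [5, 20, 30, 40, 49, 59, 75, 87, 98, 104, 115, 125, 132, 142, 157, 168, 177, 183, 190, 198, 208, 217, 226, 236]

Fragment lengths:
  [0,5): 5 bp
  [5,20): 15 bp
  [20,30): 10 bp
  [30,40): 10 bp
  [40,49): 9 bp
  [49,59): 10 bp
  [59,75): 16 bp
  [75,87): 12 bp
  [87,98): 11 bp
  [98,104): 6 bp
  [104,115): 11 bp
  [115,125): 10 bp
  [125,132): 7 bp
  [132,142): 10 bp
  [142,157): 15 bp
  [157,168): 11 bp
  [168,177): 9 bp
  [177,183): 6 bp
  [183,190): 7 bp
  [190,198): 8 bp
  [198,208): 10 bp
  [208,217): 9 bp
  [217,226): 9 bp
  [226,236): 10 bp
  [236,246): 10 bp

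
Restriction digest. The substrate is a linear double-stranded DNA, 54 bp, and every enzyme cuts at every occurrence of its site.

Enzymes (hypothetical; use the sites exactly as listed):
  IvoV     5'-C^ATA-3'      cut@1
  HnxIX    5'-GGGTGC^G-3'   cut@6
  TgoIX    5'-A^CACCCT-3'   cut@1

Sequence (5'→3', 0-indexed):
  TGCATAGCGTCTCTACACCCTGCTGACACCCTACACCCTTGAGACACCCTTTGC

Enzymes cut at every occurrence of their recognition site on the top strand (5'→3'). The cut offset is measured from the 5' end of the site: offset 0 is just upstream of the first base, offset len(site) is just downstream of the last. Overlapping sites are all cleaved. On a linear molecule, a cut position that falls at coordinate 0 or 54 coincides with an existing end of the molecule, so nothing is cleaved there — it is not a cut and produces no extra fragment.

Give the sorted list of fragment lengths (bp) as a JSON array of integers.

Per-enzyme occurrences:
  IvoV (CATA, off=1): starts [2] → cuts [3]
  HnxIX (GGGTGCG, off=6): no sites
  TgoIX (ACACCCT, off=1): starts [14, 25, 32, 43] → cuts [15, 26, 33, 44]

All cut coordinates (distinct, sorted): [3, 15, 26, 33, 44]

Fragment lengths:
  [0,3): 3 bp
  [3,15): 12 bp
  [15,26): 11 bp
  [26,33): 7 bp
  [33,44): 11 bp
  [44,54): 10 bp

[3,7,10,11,11,12]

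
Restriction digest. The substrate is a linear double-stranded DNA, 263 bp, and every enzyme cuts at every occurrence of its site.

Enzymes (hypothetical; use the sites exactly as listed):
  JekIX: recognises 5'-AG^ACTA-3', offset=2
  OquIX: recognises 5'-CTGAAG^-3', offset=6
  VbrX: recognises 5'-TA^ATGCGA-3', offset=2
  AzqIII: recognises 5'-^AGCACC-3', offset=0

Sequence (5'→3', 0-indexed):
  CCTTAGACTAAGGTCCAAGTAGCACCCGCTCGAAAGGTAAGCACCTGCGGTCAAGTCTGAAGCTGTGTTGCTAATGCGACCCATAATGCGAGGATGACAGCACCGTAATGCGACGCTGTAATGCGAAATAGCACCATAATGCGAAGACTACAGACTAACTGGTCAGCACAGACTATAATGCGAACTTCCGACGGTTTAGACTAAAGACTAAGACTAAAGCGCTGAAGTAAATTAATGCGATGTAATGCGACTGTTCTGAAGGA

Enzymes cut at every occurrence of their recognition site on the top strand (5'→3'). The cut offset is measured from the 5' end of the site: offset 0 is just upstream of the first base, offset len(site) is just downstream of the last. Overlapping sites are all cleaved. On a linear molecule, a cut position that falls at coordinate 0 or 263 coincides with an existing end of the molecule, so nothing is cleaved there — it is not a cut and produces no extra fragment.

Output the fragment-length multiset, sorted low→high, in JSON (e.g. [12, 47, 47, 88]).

Per-enzyme occurrences:
  JekIX AGACTA/2: at [4, 144, 151, 169, 197, 204, 210] ⇒ [6, 146, 153, 171, 199, 206, 212]
  OquIX CTGAAG/6: at [56, 221, 255] ⇒ [62, 227, 261]
  VbrX TAATGCGA/2: at [71, 83, 105, 118, 136, 175, 232, 242] ⇒ [73, 85, 107, 120, 138, 177, 234, 244]
  AzqIII AGCACC/0: at [20, 39, 98, 129] ⇒ [20, 39, 98, 129]

All cut coordinates (distinct, sorted): [6, 20, 39, 62, 73, 85, 98, 107, 120, 129, 138, 146, 153, 171, 177, 199, 206, 212, 227, 234, 244, 261]

Fragment lengths:
  [0,6): 6 bp
  [6,20): 14 bp
  [20,39): 19 bp
  [39,62): 23 bp
  [62,73): 11 bp
  [73,85): 12 bp
  [85,98): 13 bp
  [98,107): 9 bp
  [107,120): 13 bp
  [120,129): 9 bp
  [129,138): 9 bp
  [138,146): 8 bp
  [146,153): 7 bp
  [153,171): 18 bp
  [171,177): 6 bp
  [177,199): 22 bp
  [199,206): 7 bp
  [206,212): 6 bp
  [212,227): 15 bp
  [227,234): 7 bp
  [234,244): 10 bp
  [244,261): 17 bp
  [261,263): 2 bp

[2,6,6,6,7,7,7,8,9,9,9,10,11,12,13,13,14,15,17,18,19,22,23]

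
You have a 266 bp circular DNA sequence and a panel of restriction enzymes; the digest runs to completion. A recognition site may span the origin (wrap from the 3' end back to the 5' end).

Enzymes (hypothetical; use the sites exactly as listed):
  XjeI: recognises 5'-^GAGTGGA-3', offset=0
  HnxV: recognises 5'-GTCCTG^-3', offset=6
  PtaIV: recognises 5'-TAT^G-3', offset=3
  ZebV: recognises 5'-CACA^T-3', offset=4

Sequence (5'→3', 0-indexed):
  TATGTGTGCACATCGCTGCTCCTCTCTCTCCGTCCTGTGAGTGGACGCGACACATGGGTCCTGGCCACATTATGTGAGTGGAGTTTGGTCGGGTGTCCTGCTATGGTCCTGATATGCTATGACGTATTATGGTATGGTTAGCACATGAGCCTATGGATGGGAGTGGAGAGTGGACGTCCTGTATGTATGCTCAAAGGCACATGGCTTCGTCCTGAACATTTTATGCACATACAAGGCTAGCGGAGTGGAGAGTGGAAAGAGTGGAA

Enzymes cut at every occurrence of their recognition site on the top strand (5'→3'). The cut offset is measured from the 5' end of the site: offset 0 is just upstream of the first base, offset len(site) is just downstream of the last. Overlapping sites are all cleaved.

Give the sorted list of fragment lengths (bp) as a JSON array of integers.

[1,2,3,4,4,4,4,5,5,5,6,6,7,7,7,9,9,9,9,10,10,10,11,13,13,13,14,16,25,25]

Per-enzyme occurrences:
  XjeI GAGTGGA/0: at [38, 75, 160, 167, 242, 249, 258] ⇒ [38, 75, 160, 167, 242, 249, 258]
  HnxV GTCCTG/6: at [31, 57, 94, 105, 175, 208] ⇒ [37, 63, 100, 111, 181, 214]
  PtaIV TATG/3: at [0, 70, 101, 112, 117, 127, 132, 151, 181, 185, 221] ⇒ [3, 73, 104, 115, 120, 130, 135, 154, 184, 188, 224]
  ZebV CACAT/4: at [8, 50, 65, 141, 197, 225] ⇒ [12, 54, 69, 145, 201, 229]

Pooled cuts: [3, 12, 37, 38, 54, 63, 69, 73, 75, 100, 104, 111, 115, 120, 130, 135, 145, 154, 160, 167, 181, 184, 188, 201, 214, 224, 229, 242, 249, 258]

Fragments:
  3→12: 9 bp
  12→37: 25 bp
  37→38: 1 bp
  38→54: 16 bp
  54→63: 9 bp
  63→69: 6 bp
  69→73: 4 bp
  73→75: 2 bp
  75→100: 25 bp
  100→104: 4 bp
  104→111: 7 bp
  111→115: 4 bp
  115→120: 5 bp
  120→130: 10 bp
  130→135: 5 bp
  135→145: 10 bp
  145→154: 9 bp
  154→160: 6 bp
  160→167: 7 bp
  167→181: 14 bp
  181→184: 3 bp
  184→188: 4 bp
  188→201: 13 bp
  201→214: 13 bp
  214→224: 10 bp
  224→229: 5 bp
  229→242: 13 bp
  242→249: 7 bp
  249→258: 9 bp
  258→3 (wrap): 266-258+3 = 11 bp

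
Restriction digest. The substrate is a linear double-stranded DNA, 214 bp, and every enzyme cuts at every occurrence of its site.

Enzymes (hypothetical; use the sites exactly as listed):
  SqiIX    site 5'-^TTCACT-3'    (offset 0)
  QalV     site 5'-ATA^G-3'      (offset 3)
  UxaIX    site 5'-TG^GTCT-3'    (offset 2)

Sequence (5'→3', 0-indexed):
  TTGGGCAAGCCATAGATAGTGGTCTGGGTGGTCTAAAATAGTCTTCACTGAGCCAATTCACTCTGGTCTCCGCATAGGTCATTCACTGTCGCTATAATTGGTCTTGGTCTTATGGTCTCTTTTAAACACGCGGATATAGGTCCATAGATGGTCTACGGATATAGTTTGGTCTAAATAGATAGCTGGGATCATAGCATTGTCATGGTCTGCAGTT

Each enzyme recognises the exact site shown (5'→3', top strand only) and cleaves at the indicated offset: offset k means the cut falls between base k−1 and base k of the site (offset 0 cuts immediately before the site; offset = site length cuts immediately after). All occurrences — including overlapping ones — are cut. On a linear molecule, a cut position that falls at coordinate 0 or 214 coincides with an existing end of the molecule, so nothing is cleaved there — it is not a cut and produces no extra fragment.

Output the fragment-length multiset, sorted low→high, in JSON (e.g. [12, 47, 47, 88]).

Scan for sites:
  SqiIX (TTCACT, off=0): starts [43, 56, 81] → cuts [43, 56, 81]
  QalV (ATAG, off=3): starts [11, 15, 37, 73, 135, 143, 160, 174, 178, 190] → cuts [14, 18, 40, 76, 138, 146, 163, 177, 181, 193]
  UxaIX (TGGTCT, off=2): starts [19, 28, 63, 98, 104, 112, 148, 166, 202] → cuts [21, 30, 65, 100, 106, 114, 150, 168, 204]

Pooled cuts: [14, 18, 21, 30, 40, 43, 56, 65, 76, 81, 100, 106, 114, 138, 146, 150, 163, 168, 177, 181, 193, 204]

Fragments:
  [0,14): 14 bp
  [14,18): 4 bp
  [18,21): 3 bp
  [21,30): 9 bp
  [30,40): 10 bp
  [40,43): 3 bp
  [43,56): 13 bp
  [56,65): 9 bp
  [65,76): 11 bp
  [76,81): 5 bp
  [81,100): 19 bp
  [100,106): 6 bp
  [106,114): 8 bp
  [114,138): 24 bp
  [138,146): 8 bp
  [146,150): 4 bp
  [150,163): 13 bp
  [163,168): 5 bp
  [168,177): 9 bp
  [177,181): 4 bp
  [181,193): 12 bp
  [193,204): 11 bp
  [204,214): 10 bp

[3,3,4,4,4,5,5,6,8,8,9,9,9,10,10,11,11,12,13,13,14,19,24]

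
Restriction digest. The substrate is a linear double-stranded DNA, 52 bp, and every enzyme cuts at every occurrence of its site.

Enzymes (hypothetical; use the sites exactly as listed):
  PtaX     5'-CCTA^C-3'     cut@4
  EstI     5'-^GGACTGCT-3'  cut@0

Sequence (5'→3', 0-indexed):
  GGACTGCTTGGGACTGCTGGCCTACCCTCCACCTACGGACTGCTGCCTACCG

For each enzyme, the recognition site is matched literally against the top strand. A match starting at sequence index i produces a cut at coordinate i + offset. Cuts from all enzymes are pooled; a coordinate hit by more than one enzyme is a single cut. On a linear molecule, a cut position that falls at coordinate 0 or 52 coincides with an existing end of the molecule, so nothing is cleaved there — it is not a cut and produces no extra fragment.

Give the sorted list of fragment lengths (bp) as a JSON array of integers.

Scan for sites:
  PtaX (CCTAC, off=4): starts [20, 31, 45] → cuts [24, 35, 49]
  EstI (GGACTGCT, off=0): starts [0, 10, 36] → cuts [10, 36] (position 0 is a terminus of the linear molecule — no cut)

Pooled cuts: [10, 24, 35, 36, 49]

Fragment lengths:
  [0,10): 10 bp
  [10,24): 14 bp
  [24,35): 11 bp
  [35,36): 1 bp
  [36,49): 13 bp
  [49,52): 3 bp

[1,3,10,11,13,14]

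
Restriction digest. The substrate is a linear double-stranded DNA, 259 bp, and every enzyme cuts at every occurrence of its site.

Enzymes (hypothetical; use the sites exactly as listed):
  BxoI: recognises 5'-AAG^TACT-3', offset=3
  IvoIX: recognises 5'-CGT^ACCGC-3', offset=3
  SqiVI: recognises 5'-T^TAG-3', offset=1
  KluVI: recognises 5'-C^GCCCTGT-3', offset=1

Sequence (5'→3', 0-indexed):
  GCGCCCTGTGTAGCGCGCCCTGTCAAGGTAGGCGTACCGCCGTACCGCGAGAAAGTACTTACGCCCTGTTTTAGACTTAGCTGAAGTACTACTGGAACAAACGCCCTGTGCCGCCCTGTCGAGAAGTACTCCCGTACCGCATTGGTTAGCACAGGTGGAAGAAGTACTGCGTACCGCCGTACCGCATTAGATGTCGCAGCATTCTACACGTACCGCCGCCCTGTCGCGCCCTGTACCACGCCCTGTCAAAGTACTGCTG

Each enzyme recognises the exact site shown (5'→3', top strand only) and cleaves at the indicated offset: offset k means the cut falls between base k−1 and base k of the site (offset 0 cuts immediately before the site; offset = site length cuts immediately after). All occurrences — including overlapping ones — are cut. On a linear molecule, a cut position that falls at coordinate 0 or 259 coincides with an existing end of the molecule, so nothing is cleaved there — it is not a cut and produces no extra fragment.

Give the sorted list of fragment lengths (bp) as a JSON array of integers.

Scan for sites:
  BxoI AAGTACT/3: at [52, 83, 123, 161, 248] ⇒ [55, 86, 126, 164, 251]
  IvoIX CGTACCGC/3: at [32, 40, 132, 169, 177, 208] ⇒ [35, 43, 135, 172, 180, 211]
  SqiVI TTAG/1: at [70, 76, 145, 186] ⇒ [71, 77, 146, 187]
  KluVI CGCCCTGT/1: at [1, 15, 61, 101, 111, 216, 226, 238] ⇒ [2, 16, 62, 102, 112, 217, 227, 239]

Pooled cuts: [2, 16, 35, 43, 55, 62, 71, 77, 86, 102, 112, 126, 135, 146, 164, 172, 180, 187, 211, 217, 227, 239, 251]

Fragments:
  [0,2): 2 bp
  [2,16): 14 bp
  [16,35): 19 bp
  [35,43): 8 bp
  [43,55): 12 bp
  [55,62): 7 bp
  [62,71): 9 bp
  [71,77): 6 bp
  [77,86): 9 bp
  [86,102): 16 bp
  [102,112): 10 bp
  [112,126): 14 bp
  [126,135): 9 bp
  [135,146): 11 bp
  [146,164): 18 bp
  [164,172): 8 bp
  [172,180): 8 bp
  [180,187): 7 bp
  [187,211): 24 bp
  [211,217): 6 bp
  [217,227): 10 bp
  [227,239): 12 bp
  [239,251): 12 bp
  [251,259): 8 bp

[2,6,6,7,7,8,8,8,8,9,9,9,10,10,11,12,12,12,14,14,16,18,19,24]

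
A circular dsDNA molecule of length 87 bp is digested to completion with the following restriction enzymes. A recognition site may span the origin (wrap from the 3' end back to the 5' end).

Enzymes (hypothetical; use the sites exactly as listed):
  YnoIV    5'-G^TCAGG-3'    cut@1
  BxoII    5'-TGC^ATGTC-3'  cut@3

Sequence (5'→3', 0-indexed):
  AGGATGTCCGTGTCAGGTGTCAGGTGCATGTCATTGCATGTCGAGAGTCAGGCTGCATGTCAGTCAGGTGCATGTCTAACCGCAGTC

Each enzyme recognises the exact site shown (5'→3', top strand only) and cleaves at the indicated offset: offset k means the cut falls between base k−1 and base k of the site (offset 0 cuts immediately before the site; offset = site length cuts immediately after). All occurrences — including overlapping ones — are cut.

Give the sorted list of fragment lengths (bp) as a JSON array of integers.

Site scan:
  YnoIV (GTCAGG, off=1): starts [11, 18, 46, 62, 84] → cuts [12, 19, 47, 63, 85]
  BxoII (TGCATGTC, off=3): starts [24, 34, 53, 68] → cuts [27, 37, 56, 71]

All cut coordinates (distinct, sorted): [12, 19, 27, 37, 47, 56, 63, 71, 85]

Fragments:
  12→19: 7 bp
  19→27: 8 bp
  27→37: 10 bp
  37→47: 10 bp
  47→56: 9 bp
  56→63: 7 bp
  63→71: 8 bp
  71→85: 14 bp
  85→12 (wrap): 87-85+12 = 14 bp

[7,7,8,8,9,10,10,14,14]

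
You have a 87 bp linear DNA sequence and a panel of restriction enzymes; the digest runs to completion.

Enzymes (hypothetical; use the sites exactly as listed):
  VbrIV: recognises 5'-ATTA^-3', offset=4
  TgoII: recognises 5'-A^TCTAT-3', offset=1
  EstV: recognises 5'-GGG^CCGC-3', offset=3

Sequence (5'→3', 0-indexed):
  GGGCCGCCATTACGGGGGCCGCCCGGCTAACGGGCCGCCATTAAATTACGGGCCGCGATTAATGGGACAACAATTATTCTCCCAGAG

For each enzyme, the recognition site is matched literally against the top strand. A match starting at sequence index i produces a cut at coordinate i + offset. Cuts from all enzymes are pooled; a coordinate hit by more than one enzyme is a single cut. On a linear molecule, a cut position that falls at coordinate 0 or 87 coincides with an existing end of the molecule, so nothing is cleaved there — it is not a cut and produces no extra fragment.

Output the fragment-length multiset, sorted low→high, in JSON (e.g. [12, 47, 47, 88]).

[3,4,5,6,9,9,9,11,15,16]

Site scan:
  VbrIV ATTA/4: at [8, 39, 44, 57, 72] ⇒ [12, 43, 48, 61, 76]
  TgoII (ATCTAT, off=1): no sites
  EstV GGGCCGC/3: at [0, 15, 31, 49] ⇒ [3, 18, 34, 52]

All cut coordinates (distinct, sorted): [3, 12, 18, 34, 43, 48, 52, 61, 76]

Fragments:
  [0,3): 3 bp
  [3,12): 9 bp
  [12,18): 6 bp
  [18,34): 16 bp
  [34,43): 9 bp
  [43,48): 5 bp
  [48,52): 4 bp
  [52,61): 9 bp
  [61,76): 15 bp
  [76,87): 11 bp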